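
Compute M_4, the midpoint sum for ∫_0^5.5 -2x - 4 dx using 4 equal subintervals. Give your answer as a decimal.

Δx = (5.5 − 0)/4 = 1.375.
Midpoints: 0.6875, 2.0625, 3.4375, 4.8125.
f(0.6875) = -5.375, f(2.0625) = -8.125, f(3.4375) = -10.875, f(4.8125) = -13.625.
Sum = Δx · [f(0.6875) + f(2.0625) + f(3.4375) + f(4.8125)].
Sum = -52.25.

-52.25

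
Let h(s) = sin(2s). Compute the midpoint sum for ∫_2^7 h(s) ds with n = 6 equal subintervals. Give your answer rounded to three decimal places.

-0.445

Δs = (7 − 2)/6 = 5/6.
Midpoints: 29/12, 3.25, 49/12, 59/12, 5.75, 79/12.
h(29/12) ≈ -0.993, h(3.25) ≈ 0.215, h(49/12) ≈ 0.952, h(59/12) ≈ -0.397, h(5.75) ≈ -0.875, h(79/12) ≈ 0.565.
Sum = Δs · [h(29/12) + h(3.25) + h(49/12) + ...].
Sum ≈ -0.445.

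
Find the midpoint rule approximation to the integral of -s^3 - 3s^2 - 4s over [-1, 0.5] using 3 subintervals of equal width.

Δs = (0.5 − (-1))/3 = 0.5.
Midpoints: -0.75, -0.25, 0.25.
f(-0.75) = 1.734375, f(-0.25) = 0.828125, f(0.25) = -1.203125.
Sum = Δs · [f(-0.75) + f(-0.25) + f(0.25)].
Sum = 0.6796875.

0.6796875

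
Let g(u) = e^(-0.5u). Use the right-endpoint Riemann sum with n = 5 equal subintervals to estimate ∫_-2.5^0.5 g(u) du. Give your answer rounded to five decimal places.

Δu = (0.5 − (-2.5))/5 = 0.6.
Right endpoints: -1.9, -1.3, -0.7, -0.1, 0.5.
g(-1.9) ≈ 2.58571, g(-1.3) ≈ 1.91554, g(-0.7) ≈ 1.41907, g(-0.1) ≈ 1.05127, g(0.5) ≈ 0.77880.
Sum = Δu · [g(-1.9) + g(-1.3) + g(-0.7) + g(-0.1) + g(0.5)].
Sum ≈ 4.65023.

4.65023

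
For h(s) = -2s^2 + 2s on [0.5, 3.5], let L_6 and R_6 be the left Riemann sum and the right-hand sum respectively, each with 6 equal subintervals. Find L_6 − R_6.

L_6 = -12.25.
R_6 = -21.25.
L_6 − R_6 = 9.

9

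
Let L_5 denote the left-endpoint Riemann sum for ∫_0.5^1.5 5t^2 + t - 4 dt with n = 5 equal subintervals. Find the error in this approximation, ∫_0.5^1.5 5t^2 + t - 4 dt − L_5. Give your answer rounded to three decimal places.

1.067

Exact integral: ∫_0.5^1.5 f(t) dt ≈ 2.41667.
L_5 = 1.35.
Error ≈ 2.41667 − 1.35 ≈ 1.067.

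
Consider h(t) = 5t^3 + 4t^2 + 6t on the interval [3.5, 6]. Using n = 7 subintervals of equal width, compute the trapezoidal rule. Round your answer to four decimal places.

Δt = (6 − 3.5)/7 = 5/14.
h(3.5) = 284.375, h(27/7) = 126765/343, h(59/14) = 1291215/2744, h(32/7) = 201920/343, h(69/14) = 1990305/2744, h(37/7) = 302475/343, h(79/14) = 2907595/2744, h(6) = 1260.
T_7 = (Δt/2)·[h(t_0) + 2h(t_1) + ... + 2h(t_{6}) + h(t_7)].
Sum ≈ 1738.5045.

1738.5045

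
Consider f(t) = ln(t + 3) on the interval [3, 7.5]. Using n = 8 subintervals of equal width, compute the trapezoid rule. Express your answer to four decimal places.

Δt = (7.5 − 3)/8 = 0.5625.
f(3) ≈ 1.7918, f(3.5625) ≈ 1.8814, f(4.125) ≈ 1.9636, f(4.6875) ≈ 2.0396, f(5.25) ≈ 2.1102, f(5.8125) ≈ 2.1762, f(6.375) ≈ 2.2380, f(6.9375) ≈ 2.2963, f(7.5) ≈ 2.3514.
T_8 = (Δt/2)·[f(t_0) + 2f(t_1) + ... + 2f(t_{7}) + f(t_8)].
Sum ≈ 9.4370.

9.4370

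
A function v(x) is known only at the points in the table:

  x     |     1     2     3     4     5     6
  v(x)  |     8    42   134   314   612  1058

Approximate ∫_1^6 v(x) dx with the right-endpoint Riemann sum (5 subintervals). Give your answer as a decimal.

2160

Δx = 1.
Sum = 1·[42 + 134 + 314 + 612 + 1058] = 2160.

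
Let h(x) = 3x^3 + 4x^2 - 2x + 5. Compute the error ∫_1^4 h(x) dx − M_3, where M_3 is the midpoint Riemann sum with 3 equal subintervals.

6.625

Exact integral: ∫_1^4 h(x) dx = 275.25.
M_3 = 268.625.
Error = 275.25 − 268.625 = 6.625.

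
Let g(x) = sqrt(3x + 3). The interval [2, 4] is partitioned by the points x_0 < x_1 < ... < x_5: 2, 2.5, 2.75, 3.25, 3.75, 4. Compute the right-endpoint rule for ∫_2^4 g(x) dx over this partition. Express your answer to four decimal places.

7.0998

Subinterval widths: 0.5, 0.25, 0.5, 0.5, 0.25.
Right endpoints: 2.5, 2.75, 3.25, 3.75, 4.
g(2.5) ≈ 3.2404, g(2.75) ≈ 3.3541, g(3.25) ≈ 3.5707, g(3.75) ≈ 3.7749, g(4) ≈ 3.8730.
Sum = Σ Δx_i · g(x_i).
Sum ≈ 7.0998.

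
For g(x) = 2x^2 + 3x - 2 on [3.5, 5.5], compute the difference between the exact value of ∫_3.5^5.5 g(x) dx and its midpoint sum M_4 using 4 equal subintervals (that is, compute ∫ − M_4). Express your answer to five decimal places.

0.08333

Exact integral: ∫_3.5^5.5 g(x) dx ≈ 105.3333333.
M_4 = 105.25.
Error ≈ 105.3333333 − 105.25 ≈ 0.08333.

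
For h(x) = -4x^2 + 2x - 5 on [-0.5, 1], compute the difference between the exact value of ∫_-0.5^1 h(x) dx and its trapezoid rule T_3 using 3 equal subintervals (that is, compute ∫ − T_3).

0.25

Exact integral: ∫_-0.5^1 h(x) dx = -8.25.
T_3 = -8.5.
Error = -8.25 − (-8.5) = 0.25.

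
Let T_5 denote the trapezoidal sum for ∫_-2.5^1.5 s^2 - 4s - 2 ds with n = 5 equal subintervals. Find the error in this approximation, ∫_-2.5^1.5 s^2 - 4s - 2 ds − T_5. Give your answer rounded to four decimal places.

Exact integral: ∫_-2.5^1.5 f(s) ds ≈ 6.333333.
T_5 = 6.76.
Error ≈ 6.333333 − 6.76 ≈ -0.4267.

-0.4267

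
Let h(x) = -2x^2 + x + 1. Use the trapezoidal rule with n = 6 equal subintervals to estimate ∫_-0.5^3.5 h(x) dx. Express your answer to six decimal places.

-19.259259

Δx = (3.5 − (-0.5))/6 = 2/3.
h(-0.5) = 0, h(1/6) = 10/9, h(5/6) = 4/9, h(1.5) = -2, h(13/6) = -56/9, h(17/6) = -110/9, h(3.5) = -20.
T_6 = (Δx/2)·[h(x_0) + 2h(x_1) + ... + 2h(x_{5}) + h(x_6)].
Sum ≈ -19.259259.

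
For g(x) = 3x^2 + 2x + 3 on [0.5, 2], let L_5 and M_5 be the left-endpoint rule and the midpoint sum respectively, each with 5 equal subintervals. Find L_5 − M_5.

-2.03625

L_5 = 14.055.
M_5 = 16.09125.
L_5 − M_5 = -2.03625.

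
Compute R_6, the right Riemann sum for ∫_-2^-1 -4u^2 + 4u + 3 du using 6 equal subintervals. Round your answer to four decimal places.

Δu = (-1 − (-2))/6 = 1/6.
Right endpoints: -11/6, -5/3, -1.5, -4/3, -7/6, -1.
f(-11/6) = -160/9, f(-5/3) = -133/9, f(-1.5) = -12, f(-4/3) = -85/9, f(-7/6) = -64/9, f(-1) = -5.
Sum = Δu · [f(-11/6) + f(-5/3) + f(-1.5) + ...].
Sum ≈ -11.0185.

-11.0185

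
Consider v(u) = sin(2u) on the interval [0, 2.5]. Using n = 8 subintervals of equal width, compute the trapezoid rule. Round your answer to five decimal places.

0.34643

Δu = (2.5 − 0)/8 = 0.3125.
v(0) ≈ 0.00000, v(0.3125) ≈ 0.58510, v(0.625) ≈ 0.94898, v(0.9375) ≈ 0.95409, v(1.25) ≈ 0.59847, v(1.5625) ≈ 0.01659, v(1.875) ≈ -0.57156, v(2.1875) ≈ -0.94362, v(2.5) ≈ -0.95892.
T_8 = (Δu/2)·[v(u_0) + 2v(u_1) + ... + 2v(u_{7}) + v(u_8)].
Sum ≈ 0.34643.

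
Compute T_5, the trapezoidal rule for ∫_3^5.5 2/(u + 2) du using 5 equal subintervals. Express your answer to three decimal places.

Δu = (5.5 − 3)/5 = 0.5.
f(3) = 0.4, f(3.5) = 4/11, f(4) = 1/3, f(4.5) = 4/13, f(5) = 2/7, f(5.5) = 4/15.
T_5 = (Δu/2)·[f(u_0) + 2f(u_1) + ... + 2f(u_{4}) + f(u_5)].
Sum ≈ 0.812.

0.812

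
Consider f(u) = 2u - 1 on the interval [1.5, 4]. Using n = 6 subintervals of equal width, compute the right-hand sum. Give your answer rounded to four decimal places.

Δu = (4 − 1.5)/6 = 5/12.
Right endpoints: 23/12, 7/3, 2.75, 19/6, 43/12, 4.
f(23/12) = 17/6, f(7/3) = 11/3, f(2.75) = 4.5, f(19/6) = 16/3, f(43/12) = 37/6, f(4) = 7.
Sum = Δu · [f(23/12) + f(7/3) + f(2.75) + ...].
Sum ≈ 12.2917.

12.2917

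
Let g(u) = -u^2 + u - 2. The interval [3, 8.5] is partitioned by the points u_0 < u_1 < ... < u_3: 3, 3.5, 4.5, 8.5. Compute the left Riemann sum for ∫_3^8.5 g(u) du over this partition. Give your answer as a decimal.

Subinterval widths: 0.5, 1, 4.
Left endpoints: 3, 3.5, 4.5.
g(3) = -8, g(3.5) = -10.75, g(4.5) = -17.75.
Sum = Σ Δu_i · g(u_i).
Sum = -85.75.

-85.75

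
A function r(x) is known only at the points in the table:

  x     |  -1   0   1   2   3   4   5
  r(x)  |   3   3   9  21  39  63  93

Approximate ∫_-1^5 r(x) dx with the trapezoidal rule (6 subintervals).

Δx = 1.
T_6 = (1/2)·[3 + 2·3 + 2·9 + 2·21 + 2·39 + 2·63 + 93] = 183.

183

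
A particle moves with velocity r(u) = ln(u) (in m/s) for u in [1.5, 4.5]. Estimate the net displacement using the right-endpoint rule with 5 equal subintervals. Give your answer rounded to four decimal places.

Δu = (4.5 − 1.5)/5 = 0.6.
Right endpoints: 2.1, 2.7, 3.3, 3.9, 4.5.
r(2.1) ≈ 0.7419, r(2.7) ≈ 0.9933, r(3.3) ≈ 1.1939, r(3.9) ≈ 1.3610, r(4.5) ≈ 1.5041.
Sum = Δu · [r(2.1) + r(2.7) + r(3.3) + r(3.9) + r(4.5)].
Sum ≈ 3.4765.

3.4765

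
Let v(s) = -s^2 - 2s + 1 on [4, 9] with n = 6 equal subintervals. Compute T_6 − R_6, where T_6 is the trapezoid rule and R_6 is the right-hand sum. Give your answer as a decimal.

31.25

T_6 ≈ -282.2453704.
R_6 ≈ -313.4953704.
T_6 − R_6 = 31.25.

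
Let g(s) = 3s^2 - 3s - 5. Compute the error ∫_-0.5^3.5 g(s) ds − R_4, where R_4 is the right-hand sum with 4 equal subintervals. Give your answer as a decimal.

Exact integral: ∫_-0.5^3.5 g(s) ds = 5.
R_4 = 19.
Error = 5 − 19 = -14.

-14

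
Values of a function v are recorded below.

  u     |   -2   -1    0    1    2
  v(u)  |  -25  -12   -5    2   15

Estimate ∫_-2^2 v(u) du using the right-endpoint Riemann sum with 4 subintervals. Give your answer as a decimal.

Δu = 1.
Sum = 1·[(-12) + (-5) + 2 + 15] = 0.

0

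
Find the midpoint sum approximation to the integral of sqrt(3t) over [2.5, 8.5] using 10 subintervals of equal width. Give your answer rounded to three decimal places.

Δt = (8.5 − 2.5)/10 = 0.6.
Midpoints: 2.8, 3.4, 4, 4.6, 5.2, 5.8, 6.4, 7, 7.6, 8.2.
f(2.8) ≈ 2.898, f(3.4) ≈ 3.194, f(4) ≈ 3.464, f(4.6) ≈ 3.715, f(5.2) ≈ 3.950, f(5.8) ≈ 4.171, f(6.4) ≈ 4.382, f(7) ≈ 4.583, f(7.6) ≈ 4.775, f(8.2) ≈ 4.960.
Sum = Δt · [f(2.8) + f(3.4) + f(4) + ...].
Sum ≈ 24.055.

24.055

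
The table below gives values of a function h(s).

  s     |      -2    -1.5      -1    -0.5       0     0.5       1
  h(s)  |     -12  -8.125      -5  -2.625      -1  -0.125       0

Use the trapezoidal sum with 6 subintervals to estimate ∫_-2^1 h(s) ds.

-11.4375

Δs = 0.5.
T_6 = (0.5/2)·[(-12) + 2·(-8.125) + 2·(-5) + 2·(-2.625) + 2·(-1) + 2·(-0.125) + 0] = -11.4375.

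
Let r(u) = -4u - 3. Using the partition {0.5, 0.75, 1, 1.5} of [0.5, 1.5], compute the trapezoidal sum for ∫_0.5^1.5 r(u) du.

-7

Subinterval widths: 0.25, 0.25, 0.5.
r(0.5) = -5, r(0.75) = -6, r(1) = -7, r(1.5) = -9.
On each subinterval the trapezoid contributes (Δu_i/2)·[r(u_{i-1}) + r(u_i)].
Sum = -7.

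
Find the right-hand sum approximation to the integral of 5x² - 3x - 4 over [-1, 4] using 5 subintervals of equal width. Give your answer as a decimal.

Δx = (4 − (-1))/5 = 1.
Right endpoints: 0, 1, 2, 3, 4.
f(0) = -4, f(1) = -2, f(2) = 10, f(3) = 32, f(4) = 64.
Sum = Δx · [f(0) + f(1) + f(2) + f(3) + f(4)].
Sum = 100.

100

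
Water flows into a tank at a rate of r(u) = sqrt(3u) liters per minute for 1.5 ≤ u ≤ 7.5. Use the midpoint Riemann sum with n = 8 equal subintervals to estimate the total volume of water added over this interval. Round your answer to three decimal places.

Δu = (7.5 − 1.5)/8 = 0.75.
Midpoints: 1.875, 2.625, 3.375, 4.125, 4.875, 5.625, 6.375, 7.125.
r(1.875) ≈ 2.372, r(2.625) ≈ 2.806, r(3.375) ≈ 3.182, r(4.125) ≈ 3.518, r(4.875) ≈ 3.824, r(5.625) ≈ 4.108, r(6.375) ≈ 4.373, r(7.125) ≈ 4.623.
Sum = Δu · [r(1.875) + r(2.625) + r(3.375) + ...].
Sum ≈ 21.605.

21.605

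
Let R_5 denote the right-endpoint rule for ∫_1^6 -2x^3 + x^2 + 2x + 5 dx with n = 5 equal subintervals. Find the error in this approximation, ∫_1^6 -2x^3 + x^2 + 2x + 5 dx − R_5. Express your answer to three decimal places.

209.167

Exact integral: ∫_1^6 f(x) dx ≈ -515.83333.
R_5 = -725.
Error ≈ -515.83333 − (-725) ≈ 209.167.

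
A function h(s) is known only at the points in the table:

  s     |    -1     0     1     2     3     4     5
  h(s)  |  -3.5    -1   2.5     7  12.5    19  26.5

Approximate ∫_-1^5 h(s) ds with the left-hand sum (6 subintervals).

Δs = 1.
Sum = 1·[(-3.5) + (-1) + 2.5 + 7 + 12.5 + 19] = 36.5.

36.5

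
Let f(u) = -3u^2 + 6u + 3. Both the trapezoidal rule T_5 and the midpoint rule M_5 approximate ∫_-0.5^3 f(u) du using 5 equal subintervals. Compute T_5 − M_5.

T_5 = 8.7675.
M_5 = 10.05375.
T_5 − M_5 = -1.28625.

-1.28625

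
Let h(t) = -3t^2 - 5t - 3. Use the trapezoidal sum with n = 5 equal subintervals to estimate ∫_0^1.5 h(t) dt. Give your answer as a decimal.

-13.5675

Δt = (1.5 − 0)/5 = 0.3.
h(0) = -3, h(0.3) = -4.77, h(0.6) = -7.08, h(0.9) = -9.93, h(1.2) = -13.32, h(1.5) = -17.25.
T_5 = (Δt/2)·[h(t_0) + 2h(t_1) + ... + 2h(t_{4}) + h(t_5)].
Sum = -13.5675.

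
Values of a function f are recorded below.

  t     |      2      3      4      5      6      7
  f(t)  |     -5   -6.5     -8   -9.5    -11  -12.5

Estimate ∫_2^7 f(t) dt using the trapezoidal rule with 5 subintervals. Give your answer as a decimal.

Δt = 1.
T_5 = (1/2)·[(-5) + 2·(-6.5) + 2·(-8) + 2·(-9.5) + 2·(-11) + (-12.5)] = -43.75.

-43.75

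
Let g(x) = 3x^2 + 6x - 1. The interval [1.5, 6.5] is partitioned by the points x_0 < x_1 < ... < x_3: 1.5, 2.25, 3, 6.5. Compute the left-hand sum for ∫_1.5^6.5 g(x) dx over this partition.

Subinterval widths: 0.75, 0.75, 3.5.
Left endpoints: 1.5, 2.25, 3.
g(1.5) = 14.75, g(2.25) = 27.6875, g(3) = 44.
Sum = Σ Δx_i · g(x_i).
Sum = 185.828125.

185.828125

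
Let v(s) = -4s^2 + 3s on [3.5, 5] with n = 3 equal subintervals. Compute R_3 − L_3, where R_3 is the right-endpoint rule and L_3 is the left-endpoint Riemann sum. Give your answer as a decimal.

R_3 = -102.25.
L_3 = -79.
R_3 − L_3 = -23.25.

-23.25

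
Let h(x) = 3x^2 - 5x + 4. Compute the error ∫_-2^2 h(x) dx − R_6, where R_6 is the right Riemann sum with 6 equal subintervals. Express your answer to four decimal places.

5.7778

Exact integral: ∫_-2^2 h(x) dx = 32.
R_6 ≈ 26.222222.
Error ≈ 32 − 26.222222 ≈ 5.7778.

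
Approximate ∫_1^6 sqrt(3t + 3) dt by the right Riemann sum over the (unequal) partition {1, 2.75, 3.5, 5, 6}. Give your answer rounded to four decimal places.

19.5719

Subinterval widths: 1.75, 0.75, 1.5, 1.
Right endpoints: 2.75, 3.5, 5, 6.
f(2.75) ≈ 3.3541, f(3.5) ≈ 3.6742, f(5) ≈ 4.2426, f(6) ≈ 4.5826.
Sum = Σ Δt_i · f(t_i).
Sum ≈ 19.5719.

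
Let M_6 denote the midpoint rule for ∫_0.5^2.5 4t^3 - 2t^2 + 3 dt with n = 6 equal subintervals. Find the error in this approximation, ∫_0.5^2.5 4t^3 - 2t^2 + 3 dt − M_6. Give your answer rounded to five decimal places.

0.29630

Exact integral: ∫_0.5^2.5 f(t) dt ≈ 34.6666667.
M_6 ≈ 34.3703704.
Error ≈ 34.6666667 − 34.3703704 ≈ 0.29630.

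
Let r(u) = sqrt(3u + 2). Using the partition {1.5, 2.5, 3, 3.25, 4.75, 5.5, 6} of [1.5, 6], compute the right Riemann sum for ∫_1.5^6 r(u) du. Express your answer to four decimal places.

17.1061

Subinterval widths: 1, 0.5, 0.25, 1.5, 0.75, 0.5.
Right endpoints: 2.5, 3, 3.25, 4.75, 5.5, 6.
r(2.5) ≈ 3.0822, r(3) ≈ 3.3166, r(3.25) ≈ 3.4278, r(4.75) ≈ 4.0311, r(5.5) ≈ 4.3012, r(6) ≈ 4.4721.
Sum = Σ Δu_i · r(u_i).
Sum ≈ 17.1061.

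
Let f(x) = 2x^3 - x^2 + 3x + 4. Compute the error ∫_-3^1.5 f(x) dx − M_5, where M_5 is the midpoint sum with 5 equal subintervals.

Exact integral: ∫_-3^1.5 f(x) dx = -40.21875.
M_5 = -38.548125.
Error = -40.21875 − (-38.548125) = -1.670625.

-1.670625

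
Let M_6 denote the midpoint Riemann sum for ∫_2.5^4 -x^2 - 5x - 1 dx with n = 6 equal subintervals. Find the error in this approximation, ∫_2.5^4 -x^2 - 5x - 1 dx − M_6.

Exact integral: ∫_2.5^4 f(x) dx = -42.
M_6 = -41.9921875.
Error = -42 − (-41.9921875) = -0.0078125.

-0.0078125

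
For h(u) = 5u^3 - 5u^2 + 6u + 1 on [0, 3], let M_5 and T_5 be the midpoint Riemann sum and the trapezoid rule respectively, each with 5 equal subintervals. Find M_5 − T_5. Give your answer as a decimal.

M_5 = 84.675.
T_5 = 89.4.
M_5 − T_5 = -4.725.

-4.725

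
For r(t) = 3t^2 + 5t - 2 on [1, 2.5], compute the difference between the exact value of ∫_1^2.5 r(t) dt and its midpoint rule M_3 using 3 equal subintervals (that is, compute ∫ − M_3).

0.09375

Exact integral: ∫_1^2.5 r(t) dt = 24.75.
M_3 = 24.65625.
Error = 24.75 − 24.65625 = 0.09375.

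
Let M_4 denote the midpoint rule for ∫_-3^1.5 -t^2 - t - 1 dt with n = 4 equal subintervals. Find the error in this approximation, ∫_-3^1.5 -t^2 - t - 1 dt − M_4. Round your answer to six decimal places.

Exact integral: ∫_-3^1.5 f(t) dt = -11.25.
M_4 ≈ -10.77539062.
Error ≈ -11.25 − (-10.77539062) ≈ -0.474609.

-0.474609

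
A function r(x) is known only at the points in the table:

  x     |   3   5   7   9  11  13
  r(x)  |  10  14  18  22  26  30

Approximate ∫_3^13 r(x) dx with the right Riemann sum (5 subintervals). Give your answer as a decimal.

220

Δx = 2.
Sum = 2·[14 + 18 + 22 + 26 + 30] = 220.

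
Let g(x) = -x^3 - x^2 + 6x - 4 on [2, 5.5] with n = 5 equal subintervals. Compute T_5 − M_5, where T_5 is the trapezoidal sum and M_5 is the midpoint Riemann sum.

T_5 = -216.30875.
M_5 = -211.0565625.
T_5 − M_5 = -5.2521875.

-5.2521875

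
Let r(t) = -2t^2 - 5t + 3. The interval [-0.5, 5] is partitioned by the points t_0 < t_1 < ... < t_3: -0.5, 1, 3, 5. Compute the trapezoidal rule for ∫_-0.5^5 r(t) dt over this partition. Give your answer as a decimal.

-135.25

Subinterval widths: 1.5, 2, 2.
r(-0.5) = 5, r(1) = -4, r(3) = -30, r(5) = -72.
On each subinterval the trapezoid contributes (Δt_i/2)·[r(t_{i-1}) + r(t_i)].
Sum = -135.25.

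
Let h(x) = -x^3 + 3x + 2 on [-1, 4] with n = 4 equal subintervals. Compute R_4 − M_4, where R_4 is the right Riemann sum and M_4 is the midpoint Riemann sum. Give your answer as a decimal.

-40.0390625

R_4 = -68.359375.
M_4 = -28.3203125.
R_4 − M_4 = -40.0390625.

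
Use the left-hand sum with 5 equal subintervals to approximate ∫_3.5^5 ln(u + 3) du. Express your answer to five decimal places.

Δu = (5 − 3.5)/5 = 0.3.
Left endpoints: 3.5, 3.8, 4.1, 4.4, 4.7.
f(3.5) ≈ 1.87180, f(3.8) ≈ 1.91692, f(4.1) ≈ 1.96009, f(4.4) ≈ 2.00148, f(4.7) ≈ 2.04122.
Sum = Δu · [f(3.5) + f(3.8) + f(4.1) + f(4.4) + f(4.7)].
Sum ≈ 2.93746.

2.93746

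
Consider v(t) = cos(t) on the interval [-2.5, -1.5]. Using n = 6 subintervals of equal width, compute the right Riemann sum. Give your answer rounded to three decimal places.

-0.325

Δt = (-1.5 − (-2.5))/6 = 1/6.
Right endpoints: -7/3, -13/6, -2, -11/6, -5/3, -1.5.
v(-7/3) ≈ -0.691, v(-13/6) ≈ -0.561, v(-2) ≈ -0.416, v(-11/6) ≈ -0.260, v(-5/3) ≈ -0.096, v(-1.5) ≈ 0.071.
Sum = Δt · [v(-7/3) + v(-13/6) + v(-2) + ...].
Sum ≈ -0.325.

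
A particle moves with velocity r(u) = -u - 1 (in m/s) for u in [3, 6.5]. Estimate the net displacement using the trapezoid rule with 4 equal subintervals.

-20.125

Δu = (6.5 − 3)/4 = 0.875.
r(3) = -4, r(3.875) = -4.875, r(4.75) = -5.75, r(5.625) = -6.625, r(6.5) = -7.5.
T_4 = (Δu/2)·[r(u_0) + 2r(u_1) + 2r(u_2) + 2r(u_3) + r(u_4)].
Sum = -20.125.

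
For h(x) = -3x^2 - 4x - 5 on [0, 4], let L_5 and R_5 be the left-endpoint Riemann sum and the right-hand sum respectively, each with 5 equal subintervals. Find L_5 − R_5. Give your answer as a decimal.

51.2

L_5 = -91.68.
R_5 = -142.88.
L_5 − R_5 = 51.2.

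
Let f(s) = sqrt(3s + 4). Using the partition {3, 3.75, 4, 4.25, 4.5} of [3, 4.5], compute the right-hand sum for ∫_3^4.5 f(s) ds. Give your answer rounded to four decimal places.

Subinterval widths: 0.75, 0.25, 0.25, 0.25.
Right endpoints: 3.75, 4, 4.25, 4.5.
f(3.75) ≈ 3.9051, f(4) ≈ 4.0000, f(4.25) ≈ 4.0927, f(4.5) ≈ 4.1833.
Sum = Σ Δs_i · f(s_i).
Sum ≈ 5.9978.

5.9978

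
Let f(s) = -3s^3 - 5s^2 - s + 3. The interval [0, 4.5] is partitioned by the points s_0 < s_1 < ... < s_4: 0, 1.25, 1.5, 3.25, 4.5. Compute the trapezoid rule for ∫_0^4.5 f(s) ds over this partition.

Subinterval widths: 1.25, 0.25, 1.75, 1.25.
f(0) = 3, f(1.25) = -11.921875, f(1.5) = -19.875, f(3.25) = -156.046875, f(4.5) = -376.125.
On each subinterval the trapezoid contributes (Δs_i/2)·[f(s_{i-1}) + f(s_i)].
Sum = -496.08984375.

-496.08984375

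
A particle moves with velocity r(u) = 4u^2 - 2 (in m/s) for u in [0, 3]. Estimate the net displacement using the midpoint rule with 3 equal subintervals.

29

Δu = (3 − 0)/3 = 1.
Midpoints: 0.5, 1.5, 2.5.
r(0.5) = -1, r(1.5) = 7, r(2.5) = 23.
Sum = Δu · [r(0.5) + r(1.5) + r(2.5)].
Sum = 29.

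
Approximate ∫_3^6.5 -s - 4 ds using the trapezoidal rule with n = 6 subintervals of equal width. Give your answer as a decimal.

Δs = (6.5 − 3)/6 = 7/12.
f(3) = -7, f(43/12) = -91/12, f(25/6) = -49/6, f(4.75) = -8.75, f(16/3) = -28/3, f(71/12) = -119/12, f(6.5) = -10.5.
T_6 = (Δs/2)·[f(s_0) + 2f(s_1) + ... + 2f(s_{5}) + f(s_6)].
Sum = -30.625.

-30.625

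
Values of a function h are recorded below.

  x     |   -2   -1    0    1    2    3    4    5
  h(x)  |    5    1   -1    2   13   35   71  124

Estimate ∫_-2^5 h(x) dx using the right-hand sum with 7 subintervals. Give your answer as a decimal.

245

Δx = 1.
Sum = 1·[1 + (-1) + 2 + 13 + 35 + 71 + 124] = 245.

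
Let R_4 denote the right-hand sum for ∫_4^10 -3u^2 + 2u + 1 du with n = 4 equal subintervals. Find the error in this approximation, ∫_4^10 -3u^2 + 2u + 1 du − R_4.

186.75

Exact integral: ∫_4^10 f(u) du = -846.
R_4 = -1032.75.
Error = -846 − (-1032.75) = 186.75.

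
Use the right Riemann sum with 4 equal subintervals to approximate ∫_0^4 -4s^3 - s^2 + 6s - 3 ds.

-382

Δs = (4 − 0)/4 = 1.
Right endpoints: 1, 2, 3, 4.
f(1) = -2, f(2) = -27, f(3) = -102, f(4) = -251.
Sum = Δs · [f(1) + f(2) + f(3) + f(4)].
Sum = -382.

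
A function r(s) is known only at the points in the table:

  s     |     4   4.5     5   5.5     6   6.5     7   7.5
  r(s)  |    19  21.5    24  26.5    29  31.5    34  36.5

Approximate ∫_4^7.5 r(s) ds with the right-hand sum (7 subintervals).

Δs = 0.5.
Sum = 0.5·[21.5 + 24 + 26.5 + 29 + 31.5 + 34 + 36.5] = 101.5.

101.5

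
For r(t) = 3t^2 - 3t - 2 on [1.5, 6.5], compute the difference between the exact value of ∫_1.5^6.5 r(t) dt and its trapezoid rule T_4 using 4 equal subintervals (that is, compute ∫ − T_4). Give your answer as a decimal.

Exact integral: ∫_1.5^6.5 r(t) dt = 201.25.
T_4 = 205.15625.
Error = 201.25 − 205.15625 = -3.90625.

-3.90625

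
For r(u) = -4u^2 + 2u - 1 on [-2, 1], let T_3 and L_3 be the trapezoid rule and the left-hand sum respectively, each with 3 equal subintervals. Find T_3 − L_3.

9

T_3 = -20.
L_3 = -29.
T_3 − L_3 = 9.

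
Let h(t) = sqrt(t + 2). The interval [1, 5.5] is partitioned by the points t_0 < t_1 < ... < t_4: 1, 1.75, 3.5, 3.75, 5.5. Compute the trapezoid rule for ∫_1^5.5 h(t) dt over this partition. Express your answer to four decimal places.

10.2095

Subinterval widths: 0.75, 1.75, 0.25, 1.75.
h(1) ≈ 1.7321, h(1.75) ≈ 1.9365, h(3.5) ≈ 2.3452, h(3.75) ≈ 2.3979, h(5.5) ≈ 2.7386.
On each subinterval the trapezoid contributes (Δt_i/2)·[h(t_{i-1}) + h(t_i)].
Sum ≈ 10.2095.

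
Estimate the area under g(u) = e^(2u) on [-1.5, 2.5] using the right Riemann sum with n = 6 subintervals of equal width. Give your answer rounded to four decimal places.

134.3136

Δu = (2.5 − (-1.5))/6 = 2/3.
Right endpoints: -5/6, -1/6, 0.5, 7/6, 11/6, 2.5.
g(-5/6) ≈ 0.1889, g(-1/6) ≈ 0.7165, g(0.5) ≈ 2.7183, g(7/6) ≈ 10.3123, g(11/6) ≈ 39.1213, g(2.5) ≈ 148.4132.
Sum = Δu · [g(-5/6) + g(-1/6) + g(0.5) + ...].
Sum ≈ 134.3136.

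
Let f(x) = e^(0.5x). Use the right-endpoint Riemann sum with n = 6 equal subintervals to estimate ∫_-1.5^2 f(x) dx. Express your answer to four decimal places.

5.1787

Δx = (2 − (-1.5))/6 = 7/12.
Right endpoints: -11/12, -1/3, 0.25, 5/6, 17/12, 2.
f(-11/12) ≈ 0.6323, f(-1/3) ≈ 0.8465, f(0.25) ≈ 1.1331, f(5/6) ≈ 1.5169, f(17/12) ≈ 2.0306, f(2) ≈ 2.7183.
Sum = Δx · [f(-11/12) + f(-1/3) + f(0.25) + ...].
Sum ≈ 5.1787.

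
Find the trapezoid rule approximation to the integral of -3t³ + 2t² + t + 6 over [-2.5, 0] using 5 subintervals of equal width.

Δt = (0 − (-2.5))/5 = 0.5.
f(-2.5) = 62.875, f(-2) = 36, f(-1.5) = 19.125, f(-1) = 10, f(-0.5) = 6.375, f(0) = 6.
T_5 = (Δt/2)·[f(t_0) + 2f(t_1) + ... + 2f(t_{4}) + f(t_5)].
Sum = 52.96875.

52.96875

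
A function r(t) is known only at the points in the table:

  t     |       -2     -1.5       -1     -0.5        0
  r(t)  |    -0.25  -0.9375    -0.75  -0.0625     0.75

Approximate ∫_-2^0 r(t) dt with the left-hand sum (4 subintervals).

Δt = 0.5.
Sum = 0.5·[(-0.25) + (-0.9375) + (-0.75) + (-0.0625)] = -1.

-1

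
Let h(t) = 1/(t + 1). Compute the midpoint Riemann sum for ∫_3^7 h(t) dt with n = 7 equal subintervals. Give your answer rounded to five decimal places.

0.69251

Δt = (7 − 3)/7 = 4/7.
Midpoints: 23/7, 27/7, 31/7, 5, 39/7, 43/7, 47/7.
h(23/7) = 7/30, h(27/7) = 7/34, h(31/7) = 7/38, h(5) = 1/6, h(39/7) = 7/46, h(43/7) = 0.14, h(47/7) = 7/54.
Sum = Δt · [h(23/7) + h(27/7) + h(31/7) + ...].
Sum ≈ 0.69251.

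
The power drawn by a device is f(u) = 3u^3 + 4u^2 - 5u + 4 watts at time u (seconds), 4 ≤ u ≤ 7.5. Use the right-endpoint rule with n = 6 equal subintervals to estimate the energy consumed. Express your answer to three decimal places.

2937.649

Δu = (7.5 − 4)/6 = 7/12.
Right endpoints: 55/12, 31/6, 5.75, 19/3, 83/12, 7.5.
f(55/12) = 203879/576, f(31/6) = 11969/24, f(5.75) = 677.828125, f(19/3) = 8054/9, f(83/12) = 221465/192, f(7.5) = 1457.125.
Sum = Δu · [f(55/12) + f(31/6) + f(5.75) + ...].
Sum ≈ 2937.649.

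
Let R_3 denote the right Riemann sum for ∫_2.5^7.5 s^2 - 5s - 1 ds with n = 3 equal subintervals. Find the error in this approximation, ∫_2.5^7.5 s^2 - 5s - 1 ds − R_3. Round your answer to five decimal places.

Exact integral: ∫_2.5^7.5 f(s) ds ≈ 5.4166667.
R_3 ≈ 28.5648148.
Error ≈ 5.4166667 − 28.5648148 ≈ -23.14815.

-23.14815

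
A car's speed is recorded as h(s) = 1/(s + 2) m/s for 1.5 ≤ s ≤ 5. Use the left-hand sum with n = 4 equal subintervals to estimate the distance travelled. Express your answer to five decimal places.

0.75952

Δs = (5 − 1.5)/4 = 0.875.
Left endpoints: 1.5, 2.375, 3.25, 4.125.
h(1.5) = 2/7, h(2.375) = 8/35, h(3.25) = 4/21, h(4.125) = 8/49.
Sum = Δs · [h(1.5) + h(2.375) + h(3.25) + h(4.125)].
Sum ≈ 0.75952.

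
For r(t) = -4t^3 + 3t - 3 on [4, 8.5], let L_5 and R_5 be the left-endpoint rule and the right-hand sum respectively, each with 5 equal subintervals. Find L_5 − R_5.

1968.3

L_5 = -3954.6.
R_5 = -5922.9.
L_5 − R_5 = 1968.3.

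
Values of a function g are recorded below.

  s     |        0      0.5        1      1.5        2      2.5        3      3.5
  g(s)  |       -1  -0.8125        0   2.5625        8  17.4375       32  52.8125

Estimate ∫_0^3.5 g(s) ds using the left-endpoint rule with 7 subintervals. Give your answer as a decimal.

29.09375

Δs = 0.5.
Sum = 0.5·[(-1) + (-0.8125) + 0 + 2.5625 + 8 + 17.4375 + 32] = 29.09375.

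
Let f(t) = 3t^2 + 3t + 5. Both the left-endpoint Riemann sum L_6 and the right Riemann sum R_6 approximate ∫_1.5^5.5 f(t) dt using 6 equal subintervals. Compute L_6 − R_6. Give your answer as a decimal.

-64

L_6 ≈ 193.8888889.
R_6 ≈ 257.8888889.
L_6 − R_6 = -64.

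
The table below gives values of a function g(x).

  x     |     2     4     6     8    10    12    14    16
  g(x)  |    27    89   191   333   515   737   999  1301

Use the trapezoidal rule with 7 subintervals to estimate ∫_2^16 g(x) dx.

7056

Δx = 2.
T_7 = (2/2)·[27 + 2·89 + 2·191 + 2·333 + 2·515 + 2·737 + 2·999 + 1301] = 7056.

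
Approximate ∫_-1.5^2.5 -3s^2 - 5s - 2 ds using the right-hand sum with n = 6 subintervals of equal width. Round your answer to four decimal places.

Δs = (2.5 − (-1.5))/6 = 2/3.
Right endpoints: -5/6, -1/6, 0.5, 7/6, 11/6, 2.5.
f(-5/6) = 1/12, f(-1/6) = -1.25, f(0.5) = -5.25, f(7/6) = -143/12, f(11/6) = -21.25, f(2.5) = -33.25.
Sum = Δs · [f(-5/6) + f(-1/6) + f(0.5) + ...].
Sum ≈ -48.5556.

-48.5556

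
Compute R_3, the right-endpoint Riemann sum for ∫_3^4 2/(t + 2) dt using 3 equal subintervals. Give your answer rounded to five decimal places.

Δt = (4 − 3)/3 = 1/3.
Right endpoints: 10/3, 11/3, 4.
f(10/3) = 0.375, f(11/3) = 6/17, f(4) = 1/3.
Sum = Δt · [f(10/3) + f(11/3) + f(4)].
Sum ≈ 0.35376.

0.35376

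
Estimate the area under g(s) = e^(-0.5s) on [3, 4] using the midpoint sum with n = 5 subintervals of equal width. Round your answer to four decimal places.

Δs = (4 − 3)/5 = 0.2.
Midpoints: 3.1, 3.3, 3.5, 3.7, 3.9.
g(3.1) ≈ 0.2122, g(3.3) ≈ 0.1920, g(3.5) ≈ 0.1738, g(3.7) ≈ 0.1572, g(3.9) ≈ 0.1423.
Sum = Δs · [g(3.1) + g(3.3) + g(3.5) + g(3.7) + g(3.9)].
Sum ≈ 0.1755.

0.1755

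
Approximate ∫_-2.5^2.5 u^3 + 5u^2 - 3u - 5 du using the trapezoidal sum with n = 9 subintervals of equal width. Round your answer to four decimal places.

Δu = (2.5 − (-2.5))/9 = 5/9.
f(-2.5) = 18.125, f(-35/18) = 72235/5832, f(-25/18) = 35765/5832, f(-5/6) = 85/216, f(-5/18) = -22175/5832, f(5/18) = -31645/5832, f(5/6) = -745/216, f(25/18) = 18415/5832, f(35/18) = 89945/5832, f(2.5) = 34.375.
T_9 = (Δu/2)·[f(u_0) + 2f(u_1) + ... + 2f(u_{8}) + f(u_9)].
Sum ≈ 28.3693.

28.3693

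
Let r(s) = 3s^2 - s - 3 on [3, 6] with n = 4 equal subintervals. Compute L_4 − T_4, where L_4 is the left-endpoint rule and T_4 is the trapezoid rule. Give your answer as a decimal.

L_4 = 138.09375.
T_4 = 167.34375.
L_4 − T_4 = -29.25.

-29.25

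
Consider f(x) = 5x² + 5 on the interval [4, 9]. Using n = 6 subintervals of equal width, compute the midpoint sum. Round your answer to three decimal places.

1131.887

Δx = (9 − 4)/6 = 5/6.
Midpoints: 53/12, 5.25, 73/12, 83/12, 7.75, 103/12.
f(53/12) = 14765/144, f(5.25) = 142.8125, f(73/12) = 27365/144, f(83/12) = 35165/144, f(7.75) = 305.3125, f(103/12) = 53765/144.
Sum = Δx · [f(53/12) + f(5.25) + f(73/12) + ...].
Sum ≈ 1131.887.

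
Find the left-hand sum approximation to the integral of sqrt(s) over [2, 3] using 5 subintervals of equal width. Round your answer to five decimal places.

Δs = (3 − 2)/5 = 0.2.
Left endpoints: 2, 2.2, 2.4, 2.6, 2.8.
f(2) ≈ 1.41421, f(2.2) ≈ 1.48324, f(2.4) ≈ 1.54919, f(2.6) ≈ 1.61245, f(2.8) ≈ 1.67332.
Sum = Δs · [f(2) + f(2.2) + f(2.4) + f(2.6) + f(2.8)].
Sum ≈ 1.54648.

1.54648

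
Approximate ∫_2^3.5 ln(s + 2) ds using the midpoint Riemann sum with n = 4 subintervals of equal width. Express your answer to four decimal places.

2.3313

Δs = (3.5 − 2)/4 = 0.375.
Midpoints: 2.1875, 2.5625, 2.9375, 3.3125.
f(2.1875) ≈ 1.4321, f(2.5625) ≈ 1.5179, f(2.9375) ≈ 1.5969, f(3.3125) ≈ 1.6701.
Sum = Δs · [f(2.1875) + f(2.5625) + f(2.9375) + f(3.3125)].
Sum ≈ 2.3313.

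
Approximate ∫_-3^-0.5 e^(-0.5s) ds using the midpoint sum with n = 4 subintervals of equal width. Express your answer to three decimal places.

6.369

Δs = (-0.5 − (-3))/4 = 0.625.
Midpoints: -2.6875, -2.0625, -1.4375, -0.8125.
f(-2.6875) ≈ 3.833, f(-2.0625) ≈ 2.805, f(-1.4375) ≈ 2.052, f(-0.8125) ≈ 1.501.
Sum = Δs · [f(-2.6875) + f(-2.0625) + f(-1.4375) + f(-0.8125)].
Sum ≈ 6.369.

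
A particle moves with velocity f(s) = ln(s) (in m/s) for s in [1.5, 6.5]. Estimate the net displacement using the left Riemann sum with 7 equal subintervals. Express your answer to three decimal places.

6.013

Δs = (6.5 − 1.5)/7 = 5/7.
Left endpoints: 1.5, 31/14, 41/14, 51/14, 61/14, 71/14, 81/14.
f(1.5) ≈ 0.405, f(31/14) ≈ 0.795, f(41/14) ≈ 1.075, f(51/14) ≈ 1.293, f(61/14) ≈ 1.472, f(71/14) ≈ 1.624, f(81/14) ≈ 1.755.
Sum = Δs · [f(1.5) + f(31/14) + f(41/14) + ...].
Sum ≈ 6.013.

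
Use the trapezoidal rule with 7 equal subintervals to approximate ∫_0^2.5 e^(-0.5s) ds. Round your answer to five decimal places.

1.43078

Δs = (2.5 − 0)/7 = 5/14.
f(0) ≈ 1.00000, f(5/14) ≈ 0.83646, f(5/7) ≈ 0.69967, f(15/14) ≈ 0.58525, f(10/7) ≈ 0.48954, f(25/14) ≈ 0.40948, f(15/7) ≈ 0.34252, f(2.5) ≈ 0.28650.
T_7 = (Δs/2)·[f(s_0) + 2f(s_1) + ... + 2f(s_{6}) + f(s_7)].
Sum ≈ 1.43078.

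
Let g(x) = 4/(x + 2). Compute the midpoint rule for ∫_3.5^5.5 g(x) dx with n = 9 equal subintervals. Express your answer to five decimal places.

Δx = (5.5 − 3.5)/9 = 2/9.
Midpoints: 65/18, 23/6, 73/18, 77/18, 4.5, 85/18, 89/18, 31/6, 97/18.
g(65/18) = 72/101, g(23/6) = 24/35, g(73/18) = 72/109, g(77/18) = 72/113, g(4.5) = 8/13, g(85/18) = 72/121, g(89/18) = 0.576, g(31/6) = 24/43, g(97/18) = 72/133.
Sum = Δx · [g(65/18) + g(23/6) + g(73/18) + ...].
Sum ≈ 1.24049.

1.24049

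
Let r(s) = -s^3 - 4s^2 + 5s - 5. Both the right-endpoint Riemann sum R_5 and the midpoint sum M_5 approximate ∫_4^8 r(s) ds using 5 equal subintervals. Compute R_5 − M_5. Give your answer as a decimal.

R_5 = -1714.72.
M_5 = -1452.64.
R_5 − M_5 = -262.08.

-262.08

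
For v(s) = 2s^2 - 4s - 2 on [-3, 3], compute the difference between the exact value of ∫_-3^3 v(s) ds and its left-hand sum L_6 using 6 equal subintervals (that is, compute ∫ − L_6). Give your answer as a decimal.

Exact integral: ∫_-3^3 v(s) ds = 24.
L_6 = 38.
Error = 24 − 38 = -14.

-14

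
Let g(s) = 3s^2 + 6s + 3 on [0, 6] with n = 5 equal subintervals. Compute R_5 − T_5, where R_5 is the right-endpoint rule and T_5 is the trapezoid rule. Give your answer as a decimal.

86.4

R_5 = 432.72.
T_5 = 346.32.
R_5 − T_5 = 86.4.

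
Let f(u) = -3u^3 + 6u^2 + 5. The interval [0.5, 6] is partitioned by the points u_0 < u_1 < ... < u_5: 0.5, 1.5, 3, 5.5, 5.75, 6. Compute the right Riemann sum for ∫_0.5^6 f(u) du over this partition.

-1004.67578125

Subinterval widths: 1, 1.5, 2.5, 0.25, 0.25.
Right endpoints: 1.5, 3, 5.5, 5.75, 6.
f(1.5) = 8.375, f(3) = -22, f(5.5) = -312.625, f(5.75) = -366.953125, f(6) = -427.
Sum = Σ Δu_i · f(u_i).
Sum = -1004.67578125.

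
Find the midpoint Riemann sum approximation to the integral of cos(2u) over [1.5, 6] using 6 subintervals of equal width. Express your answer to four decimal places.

Δu = (6 − 1.5)/6 = 0.75.
Midpoints: 1.875, 2.625, 3.375, 4.125, 4.875, 5.625.
f(1.875) ≈ -0.8206, f(2.625) ≈ 0.5121, f(3.375) ≈ 0.8930, f(4.125) ≈ -0.3857, f(4.875) ≈ -0.9476, f(5.625) ≈ 0.2517.
Sum = Δu · [f(1.875) + f(2.625) + f(3.375) + ...].
Sum ≈ -0.3728.

-0.3728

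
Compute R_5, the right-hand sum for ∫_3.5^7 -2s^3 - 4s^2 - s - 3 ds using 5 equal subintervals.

-1827.42

Δs = (7 − 3.5)/5 = 0.7.
Right endpoints: 4.2, 4.9, 5.6, 6.3, 7.
f(4.2) = -225.936, f(4.9) = -339.238, f(5.6) = -485.272, f(6.3) = -668.154, f(7) = -892.
Sum = Δs · [f(4.2) + f(4.9) + f(5.6) + f(6.3) + f(7)].
Sum = -1827.42.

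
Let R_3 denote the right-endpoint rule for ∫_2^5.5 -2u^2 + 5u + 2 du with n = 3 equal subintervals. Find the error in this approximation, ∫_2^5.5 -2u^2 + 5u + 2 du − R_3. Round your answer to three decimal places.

Exact integral: ∫_2^5.5 f(u) du ≈ -32.95833.
R_3 ≈ -54.96296.
Error ≈ -32.95833 − (-54.96296) ≈ 22.005.

22.005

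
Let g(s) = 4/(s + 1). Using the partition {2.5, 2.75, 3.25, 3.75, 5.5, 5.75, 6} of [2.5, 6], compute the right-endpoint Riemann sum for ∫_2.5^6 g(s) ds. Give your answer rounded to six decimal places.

Subinterval widths: 0.25, 0.5, 0.5, 1.75, 0.25, 0.25.
Right endpoints: 2.75, 3.25, 3.75, 5.5, 5.75, 6.
g(2.75) = 16/15, g(3.25) = 16/17, g(3.75) = 16/19, g(5.5) = 8/13, g(5.75) = 16/27, g(6) = 4/7.
Sum = Σ Δs_i · g(s_i).
Sum ≈ 2.526236.

2.526236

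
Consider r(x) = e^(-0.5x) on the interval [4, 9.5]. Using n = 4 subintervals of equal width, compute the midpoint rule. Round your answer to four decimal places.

0.2484

Δx = (9.5 − 4)/4 = 1.375.
Midpoints: 4.6875, 6.0625, 7.4375, 8.8125.
r(4.6875) ≈ 0.0960, r(6.0625) ≈ 0.0483, r(7.4375) ≈ 0.0243, r(8.8125) ≈ 0.0122.
Sum = Δx · [r(4.6875) + r(6.0625) + r(7.4375) + r(8.8125)].
Sum ≈ 0.2484.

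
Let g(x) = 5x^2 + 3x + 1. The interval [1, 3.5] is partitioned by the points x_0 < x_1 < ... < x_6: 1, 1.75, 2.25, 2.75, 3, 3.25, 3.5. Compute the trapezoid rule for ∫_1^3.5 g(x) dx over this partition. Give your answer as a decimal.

89.765625

Subinterval widths: 0.75, 0.5, 0.5, 0.25, 0.25, 0.25.
g(1) = 9, g(1.75) = 21.5625, g(2.25) = 33.0625, g(2.75) = 47.0625, g(3) = 55, g(3.25) = 63.5625, g(3.5) = 72.75.
On each subinterval the trapezoid contributes (Δx_i/2)·[g(x_{i-1}) + g(x_i)].
Sum = 89.765625.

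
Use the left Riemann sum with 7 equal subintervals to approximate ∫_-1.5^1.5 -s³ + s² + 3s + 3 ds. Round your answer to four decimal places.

Δs = (1.5 − (-1.5))/7 = 3/7.
Left endpoints: -1.5, -15/14, -9/14, -3/14, 3/14, 9/14, 15/14.
f(-1.5) = 4.125, f(-15/14) = 5937/2744, f(-9/14) = 4803/2744, f(-3/14) = 6621/2744, f(3/14) = 10095/2744, f(9/14) = 13929/2744, f(15/14) = 16827/2744.
Sum = Δs · [f(-1.5) + f(-15/14) + f(-9/14) + ...].
Sum ≈ 10.8597.

10.8597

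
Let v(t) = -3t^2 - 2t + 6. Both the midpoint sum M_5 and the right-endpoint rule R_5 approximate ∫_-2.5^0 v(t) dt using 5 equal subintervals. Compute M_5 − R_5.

M_5 = 5.78125.
R_5 = 8.75.
M_5 − R_5 = -2.96875.

-2.96875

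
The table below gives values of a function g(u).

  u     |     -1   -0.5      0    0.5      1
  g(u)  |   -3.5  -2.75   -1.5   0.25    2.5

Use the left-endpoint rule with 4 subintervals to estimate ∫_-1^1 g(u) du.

Δu = 0.5.
Sum = 0.5·[(-3.5) + (-2.75) + (-1.5) + 0.25] = -3.75.

-3.75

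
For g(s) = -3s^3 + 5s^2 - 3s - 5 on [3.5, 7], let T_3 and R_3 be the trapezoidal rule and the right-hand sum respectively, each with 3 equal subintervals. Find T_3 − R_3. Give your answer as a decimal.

T_3 ≈ -1294.165509.
R_3 ≈ -1718.321759.
T_3 − R_3 = 424.15625.

424.15625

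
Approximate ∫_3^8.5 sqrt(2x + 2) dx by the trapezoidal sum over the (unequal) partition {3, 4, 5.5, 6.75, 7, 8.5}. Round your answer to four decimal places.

Subinterval widths: 1, 1.5, 1.25, 0.25, 1.5.
f(3) ≈ 2.8284, f(4) ≈ 3.1623, f(5.5) ≈ 3.6056, f(6.75) ≈ 3.9370, f(7) ≈ 4.0000, f(8.5) ≈ 4.3589.
On each subinterval the trapezoid contributes (Δx_i/2)·[f(x_{i-1}) + f(x_i)].
Sum ≈ 20.0466.

20.0466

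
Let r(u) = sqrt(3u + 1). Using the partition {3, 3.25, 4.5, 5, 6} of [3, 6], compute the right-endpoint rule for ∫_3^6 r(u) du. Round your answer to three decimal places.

Subinterval widths: 0.25, 1.25, 0.5, 1.
Right endpoints: 3.25, 4.5, 5, 6.
r(3.25) ≈ 3.279, r(4.5) ≈ 3.808, r(5) ≈ 4.000, r(6) ≈ 4.359.
Sum = Σ Δu_i · r(u_i).
Sum ≈ 11.938.

11.938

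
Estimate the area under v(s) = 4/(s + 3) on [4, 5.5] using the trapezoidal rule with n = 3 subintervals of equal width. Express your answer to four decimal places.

Δs = (5.5 − 4)/3 = 0.5.
v(4) = 4/7, v(4.5) = 8/15, v(5) = 0.5, v(5.5) = 8/17.
T_3 = (Δs/2)·[v(s_0) + 2v(s_1) + 2v(s_2) + v(s_3)].
Sum ≈ 0.7772.

0.7772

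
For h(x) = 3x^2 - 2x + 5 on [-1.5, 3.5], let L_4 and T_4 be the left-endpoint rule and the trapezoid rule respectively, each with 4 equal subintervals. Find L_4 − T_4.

-12.5

L_4 = 52.65625.
T_4 = 65.15625.
L_4 − T_4 = -12.5.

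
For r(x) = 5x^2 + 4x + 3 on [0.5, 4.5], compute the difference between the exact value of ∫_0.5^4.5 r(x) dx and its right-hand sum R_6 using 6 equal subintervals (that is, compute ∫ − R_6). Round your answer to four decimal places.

Exact integral: ∫_0.5^4.5 r(x) dx ≈ 203.666667.
R_6 ≈ 243.814815.
Error ≈ 203.666667 − 243.814815 ≈ -40.1481.

-40.1481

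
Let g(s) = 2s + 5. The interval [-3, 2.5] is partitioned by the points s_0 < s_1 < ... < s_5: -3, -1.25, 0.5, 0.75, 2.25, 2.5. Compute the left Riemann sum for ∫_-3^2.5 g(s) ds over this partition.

16.25

Subinterval widths: 1.75, 1.75, 0.25, 1.5, 0.25.
Left endpoints: -3, -1.25, 0.5, 0.75, 2.25.
g(-3) = -1, g(-1.25) = 2.5, g(0.5) = 6, g(0.75) = 6.5, g(2.25) = 9.5.
Sum = Σ Δs_i · g(s_i).
Sum = 16.25.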